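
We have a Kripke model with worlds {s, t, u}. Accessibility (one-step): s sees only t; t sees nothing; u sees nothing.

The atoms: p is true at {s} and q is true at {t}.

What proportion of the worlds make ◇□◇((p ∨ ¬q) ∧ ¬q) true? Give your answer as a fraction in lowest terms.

s: successors {t}; □◇((p ∨ ¬q) ∧ ¬q) there: t:T. ✓
t: no successors, so ◇□◇((p ∨ ¬q) ∧ ¬q) fails. ✗
u: no successors, so ◇□◇((p ∨ ¬q) ∧ ¬q) fails. ✗
That's 1 of 3 worlds, so 1/3.

1/3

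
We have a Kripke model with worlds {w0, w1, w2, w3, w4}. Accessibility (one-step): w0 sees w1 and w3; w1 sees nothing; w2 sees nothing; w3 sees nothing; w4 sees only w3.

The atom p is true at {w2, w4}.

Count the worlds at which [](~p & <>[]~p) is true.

3

w0: successors {w1, w3}; ~p & <>[]~p there: w1:F, w3:F. ✗
w1: no successors, so [](~p & <>[]~p) holds vacuously. ✓
w2: no successors, so [](~p & <>[]~p) holds vacuously. ✓
w3: no successors, so [](~p & <>[]~p) holds vacuously. ✓
w4: successors {w3}; ~p & <>[]~p there: w3:F. ✗
Satisfying worlds: {w1, w2, w3}.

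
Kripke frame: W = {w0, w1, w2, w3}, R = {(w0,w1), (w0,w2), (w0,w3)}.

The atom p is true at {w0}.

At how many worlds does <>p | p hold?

w0: <>p is F, p is T. ✓
w1: <>p is F, p is F. ✗
w2: <>p is F, p is F. ✗
w3: <>p is F, p is F. ✗
Satisfying worlds: {w0}.

1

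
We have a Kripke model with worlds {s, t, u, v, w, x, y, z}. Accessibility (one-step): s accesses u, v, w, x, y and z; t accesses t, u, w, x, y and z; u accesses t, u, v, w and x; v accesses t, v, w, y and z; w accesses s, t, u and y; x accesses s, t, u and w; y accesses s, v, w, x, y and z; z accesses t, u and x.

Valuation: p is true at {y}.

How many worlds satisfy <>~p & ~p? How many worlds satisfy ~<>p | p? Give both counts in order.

For <>~p & ~p:
s: <>~p is T, ~p is T. ✓
t: <>~p is T, ~p is T. ✓
u: <>~p is T, ~p is T. ✓
v: <>~p is T, ~p is T. ✓
w: <>~p is T, ~p is T. ✓
x: <>~p is T, ~p is T. ✓
y: <>~p is T, ~p is F. ✗
z: <>~p is T, ~p is T. ✓
— 7 worlds.
For ~<>p | p:
s: ~<>p is F, p is F. ✗
t: ~<>p is F, p is F. ✗
u: ~<>p is T, p is F. ✓
v: ~<>p is F, p is F. ✗
w: ~<>p is F, p is F. ✗
x: ~<>p is T, p is F. ✓
y: ~<>p is F, p is T. ✓
z: ~<>p is T, p is F. ✓
— 4 worlds.

7 and 4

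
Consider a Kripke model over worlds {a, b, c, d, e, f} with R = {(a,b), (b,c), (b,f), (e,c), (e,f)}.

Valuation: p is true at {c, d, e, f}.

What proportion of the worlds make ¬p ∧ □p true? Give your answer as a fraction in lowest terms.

1/6

a: ¬p is T, □p is F. ✗
b: ¬p is T, □p is T. ✓
c: ¬p is F, □p is T. ✗
d: ¬p is F, □p is T. ✗
e: ¬p is F, □p is T. ✗
f: ¬p is F, □p is T. ✗
That's 1 of 6 worlds, so 1/6.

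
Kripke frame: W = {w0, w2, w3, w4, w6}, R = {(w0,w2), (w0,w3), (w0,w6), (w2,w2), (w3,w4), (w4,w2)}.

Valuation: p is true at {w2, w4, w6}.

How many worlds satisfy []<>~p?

1

w0: successors {w2, w3, w6}; <>~p there: w2:F, w3:F, w6:F. ✗
w2: successors {w2}; <>~p there: w2:F. ✗
w3: successors {w4}; <>~p there: w4:F. ✗
w4: successors {w2}; <>~p there: w2:F. ✗
w6: no successors, so []<>~p holds vacuously. ✓
Satisfying worlds: {w6}.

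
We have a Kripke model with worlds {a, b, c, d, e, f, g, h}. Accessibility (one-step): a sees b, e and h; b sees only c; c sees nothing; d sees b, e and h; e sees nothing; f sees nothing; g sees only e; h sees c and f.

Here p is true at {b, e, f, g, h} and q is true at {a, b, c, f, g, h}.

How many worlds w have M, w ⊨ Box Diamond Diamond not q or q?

a: Box Diamond Diamond not q is F, q is T. ✓
b: Box Diamond Diamond not q is F, q is T. ✓
c: Box Diamond Diamond not q is T, q is T. ✓
d: Box Diamond Diamond not q is F, q is F. ✗
e: Box Diamond Diamond not q is T, q is F. ✓
f: Box Diamond Diamond not q is T, q is T. ✓
g: Box Diamond Diamond not q is F, q is T. ✓
h: Box Diamond Diamond not q is F, q is T. ✓
Satisfying worlds: {a, b, c, e, f, g, h}.

7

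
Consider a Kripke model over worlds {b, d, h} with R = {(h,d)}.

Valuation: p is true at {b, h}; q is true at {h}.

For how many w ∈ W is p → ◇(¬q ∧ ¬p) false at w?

b: p is T, ◇(¬q ∧ ¬p) is F. ✗
d: p is F, ◇(¬q ∧ ¬p) is F. ✓
h: p is T, ◇(¬q ∧ ¬p) is T. ✓
Satisfying worlds: {d, h}.
So p → ◇(¬q ∧ ¬p) fails at the other 1 world.

1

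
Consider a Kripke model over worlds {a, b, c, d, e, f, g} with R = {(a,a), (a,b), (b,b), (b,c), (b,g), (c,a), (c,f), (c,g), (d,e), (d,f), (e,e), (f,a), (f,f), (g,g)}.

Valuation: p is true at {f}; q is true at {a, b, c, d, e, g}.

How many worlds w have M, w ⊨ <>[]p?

a: successors {a, b}; []p there: a:F, b:F. ✗
b: successors {b, c, g}; []p there: b:F, c:F, g:F. ✗
c: successors {a, f, g}; []p there: a:F, f:F, g:F. ✗
d: successors {e, f}; []p there: e:F, f:F. ✗
e: successors {e}; []p there: e:F. ✗
f: successors {a, f}; []p there: a:F, f:F. ✗
g: successors {g}; []p there: g:F. ✗
Satisfying worlds: ∅.

0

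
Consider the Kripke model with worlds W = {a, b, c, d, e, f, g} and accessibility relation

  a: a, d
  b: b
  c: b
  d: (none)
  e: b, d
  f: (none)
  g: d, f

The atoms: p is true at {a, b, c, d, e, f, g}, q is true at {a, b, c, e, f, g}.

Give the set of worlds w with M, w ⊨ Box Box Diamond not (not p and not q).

{b, c, d, e, f, g}

a: successors {a, d}; Box Diamond not (not p and not q) there: a:F, d:T. ✗
b: successors {b}; Box Diamond not (not p and not q) there: b:T. ✓
c: successors {b}; Box Diamond not (not p and not q) there: b:T. ✓
d: no successors, so Box Box Diamond not (not p and not q) holds vacuously. ✓
e: successors {b, d}; Box Diamond not (not p and not q) there: b:T, d:T. ✓
f: no successors, so Box Box Diamond not (not p and not q) holds vacuously. ✓
g: successors {d, f}; Box Diamond not (not p and not q) there: d:T, f:T. ✓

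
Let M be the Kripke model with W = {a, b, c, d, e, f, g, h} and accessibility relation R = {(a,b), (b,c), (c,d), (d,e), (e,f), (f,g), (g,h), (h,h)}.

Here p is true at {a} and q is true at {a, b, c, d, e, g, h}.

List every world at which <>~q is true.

a: successors {b}; ~q there: b:F. ✗
b: successors {c}; ~q there: c:F. ✗
c: successors {d}; ~q there: d:F. ✗
d: successors {e}; ~q there: e:F. ✗
e: successors {f}; ~q there: f:T. ✓
f: successors {g}; ~q there: g:F. ✗
g: successors {h}; ~q there: h:F. ✗
h: successors {h}; ~q there: h:F. ✗

{e}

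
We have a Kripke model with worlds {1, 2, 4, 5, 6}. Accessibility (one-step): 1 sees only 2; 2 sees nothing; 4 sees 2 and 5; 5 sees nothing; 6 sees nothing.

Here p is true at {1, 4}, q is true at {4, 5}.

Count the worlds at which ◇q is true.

1

1: successors {2}; q there: 2:F. ✗
2: no successors, so ◇q fails. ✗
4: successors {2, 5}; q there: 2:F, 5:T. ✓
5: no successors, so ◇q fails. ✗
6: no successors, so ◇q fails. ✗
Satisfying worlds: {4}.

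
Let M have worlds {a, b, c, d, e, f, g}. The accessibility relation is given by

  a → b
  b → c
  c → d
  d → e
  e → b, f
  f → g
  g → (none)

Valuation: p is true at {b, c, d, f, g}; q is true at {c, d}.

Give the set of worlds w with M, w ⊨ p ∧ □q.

{b, c, g}

a: p is F, □q is F. ✗
b: p is T, □q is T. ✓
c: p is T, □q is T. ✓
d: p is T, □q is F. ✗
e: p is F, □q is F. ✗
f: p is T, □q is F. ✗
g: p is T, □q is T. ✓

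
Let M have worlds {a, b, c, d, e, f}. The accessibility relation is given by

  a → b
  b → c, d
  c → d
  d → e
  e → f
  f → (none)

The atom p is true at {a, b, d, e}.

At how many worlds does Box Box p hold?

a: successors {b}; Box p there: b:F. ✗
b: successors {c, d}; Box p there: c:T, d:T. ✓
c: successors {d}; Box p there: d:T. ✓
d: successors {e}; Box p there: e:F. ✗
e: successors {f}; Box p there: f:T. ✓
f: no successors, so Box Box p holds vacuously. ✓
Satisfying worlds: {b, c, e, f}.

4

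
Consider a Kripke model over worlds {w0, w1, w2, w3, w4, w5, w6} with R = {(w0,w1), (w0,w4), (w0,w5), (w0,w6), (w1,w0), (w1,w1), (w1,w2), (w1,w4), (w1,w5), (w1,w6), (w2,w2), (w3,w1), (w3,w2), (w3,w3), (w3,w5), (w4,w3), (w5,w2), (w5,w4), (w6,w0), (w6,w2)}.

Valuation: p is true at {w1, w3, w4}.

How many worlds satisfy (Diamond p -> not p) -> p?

3

w0: Diamond p -> not p is T, p is F. ✗
w1: Diamond p -> not p is F, p is T. ✓
w2: Diamond p -> not p is T, p is F. ✗
w3: Diamond p -> not p is F, p is T. ✓
w4: Diamond p -> not p is F, p is T. ✓
w5: Diamond p -> not p is T, p is F. ✗
w6: Diamond p -> not p is T, p is F. ✗
Satisfying worlds: {w1, w3, w4}.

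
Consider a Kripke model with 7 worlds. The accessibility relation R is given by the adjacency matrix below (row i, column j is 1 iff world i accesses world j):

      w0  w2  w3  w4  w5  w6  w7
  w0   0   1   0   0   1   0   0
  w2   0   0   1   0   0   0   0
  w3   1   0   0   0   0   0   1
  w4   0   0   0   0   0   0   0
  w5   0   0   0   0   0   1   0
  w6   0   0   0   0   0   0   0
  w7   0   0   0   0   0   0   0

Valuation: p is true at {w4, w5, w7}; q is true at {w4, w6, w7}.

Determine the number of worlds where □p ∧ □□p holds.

w0: □p is F, □□p is F. ✗
w2: □p is F, □□p is F. ✗
w3: □p is F, □□p is F. ✗
w4: □p is T, □□p is T. ✓
w5: □p is F, □□p is T. ✗
w6: □p is T, □□p is T. ✓
w7: □p is T, □□p is T. ✓
Satisfying worlds: {w4, w6, w7}.

3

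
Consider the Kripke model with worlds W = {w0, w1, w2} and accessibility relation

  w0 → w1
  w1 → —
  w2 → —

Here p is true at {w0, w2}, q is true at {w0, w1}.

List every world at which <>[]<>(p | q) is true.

{w0}

w0: successors {w1}; []<>(p | q) there: w1:T. ✓
w1: no successors, so <>[]<>(p | q) fails. ✗
w2: no successors, so <>[]<>(p | q) fails. ✗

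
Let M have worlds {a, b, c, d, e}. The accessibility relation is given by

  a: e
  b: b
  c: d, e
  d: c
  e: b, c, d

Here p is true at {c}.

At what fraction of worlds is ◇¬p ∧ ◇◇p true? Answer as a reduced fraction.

a: ◇¬p is T, ◇◇p is T. ✓
b: ◇¬p is T, ◇◇p is F. ✗
c: ◇¬p is T, ◇◇p is T. ✓
d: ◇¬p is F, ◇◇p is F. ✗
e: ◇¬p is T, ◇◇p is T. ✓
That's 3 of 5 worlds, so 3/5.

3/5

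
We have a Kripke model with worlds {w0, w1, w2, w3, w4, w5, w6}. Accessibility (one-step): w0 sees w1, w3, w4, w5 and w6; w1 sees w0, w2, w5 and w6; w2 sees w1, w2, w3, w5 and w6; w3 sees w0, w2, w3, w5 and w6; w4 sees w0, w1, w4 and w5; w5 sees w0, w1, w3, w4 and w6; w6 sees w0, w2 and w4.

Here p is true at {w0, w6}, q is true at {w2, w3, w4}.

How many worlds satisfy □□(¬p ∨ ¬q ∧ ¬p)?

0

w0: successors {w1, w3, w4, w5, w6}; □(¬p ∨ ¬q ∧ ¬p) there: w1:F, w3:F, w4:F, w5:F, w6:F. ✗
w1: successors {w0, w2, w5, w6}; □(¬p ∨ ¬q ∧ ¬p) there: w0:F, w2:F, w5:F, w6:F. ✗
w2: successors {w1, w2, w3, w5, w6}; □(¬p ∨ ¬q ∧ ¬p) there: w1:F, w2:F, w3:F, w5:F, w6:F. ✗
w3: successors {w0, w2, w3, w5, w6}; □(¬p ∨ ¬q ∧ ¬p) there: w0:F, w2:F, w3:F, w5:F, w6:F. ✗
w4: successors {w0, w1, w4, w5}; □(¬p ∨ ¬q ∧ ¬p) there: w0:F, w1:F, w4:F, w5:F. ✗
w5: successors {w0, w1, w3, w4, w6}; □(¬p ∨ ¬q ∧ ¬p) there: w0:F, w1:F, w3:F, w4:F, w6:F. ✗
w6: successors {w0, w2, w4}; □(¬p ∨ ¬q ∧ ¬p) there: w0:F, w2:F, w4:F. ✗
Satisfying worlds: ∅.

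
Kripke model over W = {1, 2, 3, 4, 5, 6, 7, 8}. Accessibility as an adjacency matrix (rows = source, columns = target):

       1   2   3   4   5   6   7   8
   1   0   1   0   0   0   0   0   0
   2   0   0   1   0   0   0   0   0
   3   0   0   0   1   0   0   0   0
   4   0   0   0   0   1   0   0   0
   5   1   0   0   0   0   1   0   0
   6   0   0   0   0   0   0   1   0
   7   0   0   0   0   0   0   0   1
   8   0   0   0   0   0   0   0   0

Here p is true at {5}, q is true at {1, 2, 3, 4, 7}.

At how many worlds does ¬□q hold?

1: □q is T. ✗
2: □q is T. ✗
3: □q is T. ✗
4: □q is F. ✓
5: □q is F. ✓
6: □q is T. ✗
7: □q is F. ✓
8: □q is T. ✗
Satisfying worlds: {4, 5, 7}.

3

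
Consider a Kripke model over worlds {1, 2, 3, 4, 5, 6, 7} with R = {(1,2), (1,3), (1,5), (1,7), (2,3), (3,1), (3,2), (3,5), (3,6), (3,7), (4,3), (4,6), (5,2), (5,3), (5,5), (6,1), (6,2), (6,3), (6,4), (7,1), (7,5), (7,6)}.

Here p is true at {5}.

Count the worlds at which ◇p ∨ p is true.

4

1: ◇p is T, p is F. ✓
2: ◇p is F, p is F. ✗
3: ◇p is T, p is F. ✓
4: ◇p is F, p is F. ✗
5: ◇p is T, p is T. ✓
6: ◇p is F, p is F. ✗
7: ◇p is T, p is F. ✓
Satisfying worlds: {1, 3, 5, 7}.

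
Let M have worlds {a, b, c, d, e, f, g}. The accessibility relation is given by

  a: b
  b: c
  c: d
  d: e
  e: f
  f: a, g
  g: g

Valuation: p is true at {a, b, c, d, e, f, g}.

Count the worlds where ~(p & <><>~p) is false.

0

a: p & <><>~p is F. ✓
b: p & <><>~p is F. ✓
c: p & <><>~p is F. ✓
d: p & <><>~p is F. ✓
e: p & <><>~p is F. ✓
f: p & <><>~p is F. ✓
g: p & <><>~p is F. ✓
Satisfying worlds: {a, b, c, d, e, f, g}.
So ~(p & <><>~p) fails at the other 0 worlds.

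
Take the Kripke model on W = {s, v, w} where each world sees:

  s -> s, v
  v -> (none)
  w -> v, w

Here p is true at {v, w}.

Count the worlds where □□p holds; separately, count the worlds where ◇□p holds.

2 and 2

For □□p:
s: successors {s, v}; □p there: s:F, v:T. ✗
v: no successors, so □□p holds vacuously. ✓
w: successors {v, w}; □p there: v:T, w:T. ✓
— 2 worlds.
For ◇□p:
s: successors {s, v}; □p there: s:F, v:T. ✓
v: no successors, so ◇□p fails. ✗
w: successors {v, w}; □p there: v:T, w:T. ✓
— 2 worlds.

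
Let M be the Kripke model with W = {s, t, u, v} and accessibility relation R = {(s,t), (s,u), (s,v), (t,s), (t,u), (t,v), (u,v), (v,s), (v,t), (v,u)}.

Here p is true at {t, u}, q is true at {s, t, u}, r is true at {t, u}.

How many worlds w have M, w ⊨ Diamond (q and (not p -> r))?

s: successors {t, u, v}; q and (not p -> r) there: t:T, u:T, v:F. ✓
t: successors {s, u, v}; q and (not p -> r) there: s:F, u:T, v:F. ✓
u: successors {v}; q and (not p -> r) there: v:F. ✗
v: successors {s, t, u}; q and (not p -> r) there: s:F, t:T, u:T. ✓
Satisfying worlds: {s, t, v}.

3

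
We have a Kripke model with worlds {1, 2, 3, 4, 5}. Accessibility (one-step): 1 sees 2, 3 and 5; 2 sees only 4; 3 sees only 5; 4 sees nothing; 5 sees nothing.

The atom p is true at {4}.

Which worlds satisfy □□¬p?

{2, 3, 4, 5}

1: successors {2, 3, 5}; □¬p there: 2:F, 3:T, 5:T. ✗
2: successors {4}; □¬p there: 4:T. ✓
3: successors {5}; □¬p there: 5:T. ✓
4: no successors, so □□¬p holds vacuously. ✓
5: no successors, so □□¬p holds vacuously. ✓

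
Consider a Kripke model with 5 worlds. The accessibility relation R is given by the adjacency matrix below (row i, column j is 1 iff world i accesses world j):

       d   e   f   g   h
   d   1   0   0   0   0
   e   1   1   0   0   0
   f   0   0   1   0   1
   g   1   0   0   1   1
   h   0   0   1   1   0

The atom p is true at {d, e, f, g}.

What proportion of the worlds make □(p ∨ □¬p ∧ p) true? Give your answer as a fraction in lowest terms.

d: successors {d}; p ∨ □¬p ∧ p there: d:T. ✓
e: successors {d, e}; p ∨ □¬p ∧ p there: d:T, e:T. ✓
f: successors {f, h}; p ∨ □¬p ∧ p there: f:T, h:F. ✗
g: successors {d, g, h}; p ∨ □¬p ∧ p there: d:T, g:T, h:F. ✗
h: successors {f, g}; p ∨ □¬p ∧ p there: f:T, g:T. ✓
That's 3 of 5 worlds, so 3/5.

3/5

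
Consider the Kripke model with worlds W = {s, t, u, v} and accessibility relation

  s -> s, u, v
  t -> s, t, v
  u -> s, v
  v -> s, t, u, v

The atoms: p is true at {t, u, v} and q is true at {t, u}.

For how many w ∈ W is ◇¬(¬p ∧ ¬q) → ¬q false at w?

2

s: ◇¬(¬p ∧ ¬q) is T, ¬q is T. ✓
t: ◇¬(¬p ∧ ¬q) is T, ¬q is F. ✗
u: ◇¬(¬p ∧ ¬q) is T, ¬q is F. ✗
v: ◇¬(¬p ∧ ¬q) is T, ¬q is T. ✓
Satisfying worlds: {s, v}.
So ◇¬(¬p ∧ ¬q) → ¬q fails at the other 2 worlds.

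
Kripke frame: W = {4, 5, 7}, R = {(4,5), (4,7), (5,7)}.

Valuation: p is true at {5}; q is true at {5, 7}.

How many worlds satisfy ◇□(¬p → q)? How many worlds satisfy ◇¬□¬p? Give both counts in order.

2 and 0

For ◇□(¬p → q):
4: successors {5, 7}; □(¬p → q) there: 5:T, 7:T. ✓
5: successors {7}; □(¬p → q) there: 7:T. ✓
7: no successors, so ◇□(¬p → q) fails. ✗
— 2 worlds.
For ◇¬□¬p:
4: successors {5, 7}; ¬□¬p there: 5:F, 7:F. ✗
5: successors {7}; ¬□¬p there: 7:F. ✗
7: no successors, so ◇¬□¬p fails. ✗
— 0 worlds.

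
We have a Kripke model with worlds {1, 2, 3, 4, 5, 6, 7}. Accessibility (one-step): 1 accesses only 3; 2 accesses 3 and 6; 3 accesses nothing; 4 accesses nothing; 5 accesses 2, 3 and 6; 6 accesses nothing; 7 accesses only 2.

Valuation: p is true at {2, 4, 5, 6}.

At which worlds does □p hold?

1: successors {3}; p there: 3:F. ✗
2: successors {3, 6}; p there: 3:F, 6:T. ✗
3: no successors, so □p holds vacuously. ✓
4: no successors, so □p holds vacuously. ✓
5: successors {2, 3, 6}; p there: 2:T, 3:F, 6:T. ✗
6: no successors, so □p holds vacuously. ✓
7: successors {2}; p there: 2:T. ✓

{3, 4, 6, 7}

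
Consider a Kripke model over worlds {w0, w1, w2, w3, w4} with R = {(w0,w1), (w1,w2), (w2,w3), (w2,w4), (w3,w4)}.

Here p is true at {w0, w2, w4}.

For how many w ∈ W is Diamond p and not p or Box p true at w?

3

w0: Diamond p and not p is F, Box p is F. ✗
w1: Diamond p and not p is T, Box p is T. ✓
w2: Diamond p and not p is F, Box p is F. ✗
w3: Diamond p and not p is T, Box p is T. ✓
w4: Diamond p and not p is F, Box p is T. ✓
Satisfying worlds: {w1, w3, w4}.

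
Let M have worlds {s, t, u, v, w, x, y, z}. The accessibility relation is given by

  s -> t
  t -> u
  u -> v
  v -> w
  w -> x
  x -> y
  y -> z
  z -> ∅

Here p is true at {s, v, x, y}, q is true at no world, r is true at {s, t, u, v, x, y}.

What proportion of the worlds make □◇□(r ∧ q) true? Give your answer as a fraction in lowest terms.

s: successors {t}; ◇□(r ∧ q) there: t:F. ✗
t: successors {u}; ◇□(r ∧ q) there: u:F. ✗
u: successors {v}; ◇□(r ∧ q) there: v:F. ✗
v: successors {w}; ◇□(r ∧ q) there: w:F. ✗
w: successors {x}; ◇□(r ∧ q) there: x:F. ✗
x: successors {y}; ◇□(r ∧ q) there: y:T. ✓
y: successors {z}; ◇□(r ∧ q) there: z:F. ✗
z: no successors, so □◇□(r ∧ q) holds vacuously. ✓
That's 2 of 8 worlds, so 2/8 = 1/4.

1/4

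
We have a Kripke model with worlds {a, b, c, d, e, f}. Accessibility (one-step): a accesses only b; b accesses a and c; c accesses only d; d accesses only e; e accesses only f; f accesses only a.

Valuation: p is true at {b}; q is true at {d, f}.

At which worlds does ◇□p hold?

{b, f}

a: successors {b}; □p there: b:F. ✗
b: successors {a, c}; □p there: a:T, c:F. ✓
c: successors {d}; □p there: d:F. ✗
d: successors {e}; □p there: e:F. ✗
e: successors {f}; □p there: f:F. ✗
f: successors {a}; □p there: a:T. ✓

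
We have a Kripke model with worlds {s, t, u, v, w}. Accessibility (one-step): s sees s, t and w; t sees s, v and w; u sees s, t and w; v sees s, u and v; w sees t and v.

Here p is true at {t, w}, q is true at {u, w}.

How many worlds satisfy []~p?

1

s: successors {s, t, w}; ~p there: s:T, t:F, w:F. ✗
t: successors {s, v, w}; ~p there: s:T, v:T, w:F. ✗
u: successors {s, t, w}; ~p there: s:T, t:F, w:F. ✗
v: successors {s, u, v}; ~p there: s:T, u:T, v:T. ✓
w: successors {t, v}; ~p there: t:F, v:T. ✗
Satisfying worlds: {v}.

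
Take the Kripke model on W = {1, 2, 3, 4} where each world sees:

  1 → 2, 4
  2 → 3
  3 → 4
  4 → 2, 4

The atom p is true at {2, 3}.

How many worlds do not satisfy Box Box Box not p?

1: successors {2, 4}; Box Box not p there: 2:T, 4:F. ✗
2: successors {3}; Box Box not p there: 3:F. ✗
3: successors {4}; Box Box not p there: 4:F. ✗
4: successors {2, 4}; Box Box not p there: 2:T, 4:F. ✗
Satisfying worlds: ∅.
So Box Box Box not p fails at the other 4 worlds.

4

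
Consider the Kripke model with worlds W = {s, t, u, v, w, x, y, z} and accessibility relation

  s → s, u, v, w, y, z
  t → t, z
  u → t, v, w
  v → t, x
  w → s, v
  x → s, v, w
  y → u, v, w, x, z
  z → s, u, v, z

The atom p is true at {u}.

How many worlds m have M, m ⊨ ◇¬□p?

8

s: successors {s, u, v, w, y, z}; ¬□p there: s:T, u:T, v:T, w:T, y:T, z:T. ✓
t: successors {t, z}; ¬□p there: t:T, z:T. ✓
u: successors {t, v, w}; ¬□p there: t:T, v:T, w:T. ✓
v: successors {t, x}; ¬□p there: t:T, x:T. ✓
w: successors {s, v}; ¬□p there: s:T, v:T. ✓
x: successors {s, v, w}; ¬□p there: s:T, v:T, w:T. ✓
y: successors {u, v, w, x, z}; ¬□p there: u:T, v:T, w:T, x:T, z:T. ✓
z: successors {s, u, v, z}; ¬□p there: s:T, u:T, v:T, z:T. ✓
Satisfying worlds: {s, t, u, v, w, x, y, z}.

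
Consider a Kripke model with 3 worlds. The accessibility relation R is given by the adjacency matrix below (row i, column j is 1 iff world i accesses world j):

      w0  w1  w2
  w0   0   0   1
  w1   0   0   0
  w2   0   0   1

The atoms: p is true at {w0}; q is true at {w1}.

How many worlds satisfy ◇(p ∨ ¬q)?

2

w0: successors {w2}; p ∨ ¬q there: w2:T. ✓
w1: no successors, so ◇(p ∨ ¬q) fails. ✗
w2: successors {w2}; p ∨ ¬q there: w2:T. ✓
Satisfying worlds: {w0, w2}.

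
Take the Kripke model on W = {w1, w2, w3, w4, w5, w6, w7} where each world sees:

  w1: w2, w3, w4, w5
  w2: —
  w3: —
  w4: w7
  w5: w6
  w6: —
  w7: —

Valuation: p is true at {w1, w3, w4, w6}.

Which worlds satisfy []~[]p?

{w2, w3, w6, w7}

w1: successors {w2, w3, w4, w5}; ~[]p there: w2:F, w3:F, w4:T, w5:F. ✗
w2: no successors, so []~[]p holds vacuously. ✓
w3: no successors, so []~[]p holds vacuously. ✓
w4: successors {w7}; ~[]p there: w7:F. ✗
w5: successors {w6}; ~[]p there: w6:F. ✗
w6: no successors, so []~[]p holds vacuously. ✓
w7: no successors, so []~[]p holds vacuously. ✓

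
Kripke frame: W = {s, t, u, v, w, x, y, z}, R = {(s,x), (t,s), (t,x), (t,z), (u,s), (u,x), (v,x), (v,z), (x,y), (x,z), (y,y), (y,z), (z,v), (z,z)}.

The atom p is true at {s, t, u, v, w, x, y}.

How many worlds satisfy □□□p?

1

s: successors {x}; □□p there: x:F. ✗
t: successors {s, x, z}; □□p there: s:F, x:F, z:F. ✗
u: successors {s, x}; □□p there: s:F, x:F. ✗
v: successors {x, z}; □□p there: x:F, z:F. ✗
w: no successors, so □□□p holds vacuously. ✓
x: successors {y, z}; □□p there: y:F, z:F. ✗
y: successors {y, z}; □□p there: y:F, z:F. ✗
z: successors {v, z}; □□p there: v:F, z:F. ✗
Satisfying worlds: {w}.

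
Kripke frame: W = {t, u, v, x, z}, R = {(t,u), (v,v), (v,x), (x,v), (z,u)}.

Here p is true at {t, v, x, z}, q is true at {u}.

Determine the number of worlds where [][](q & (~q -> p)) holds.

3

t: successors {u}; [](q & (~q -> p)) there: u:T. ✓
u: no successors, so [][](q & (~q -> p)) holds vacuously. ✓
v: successors {v, x}; [](q & (~q -> p)) there: v:F, x:F. ✗
x: successors {v}; [](q & (~q -> p)) there: v:F. ✗
z: successors {u}; [](q & (~q -> p)) there: u:T. ✓
Satisfying worlds: {t, u, z}.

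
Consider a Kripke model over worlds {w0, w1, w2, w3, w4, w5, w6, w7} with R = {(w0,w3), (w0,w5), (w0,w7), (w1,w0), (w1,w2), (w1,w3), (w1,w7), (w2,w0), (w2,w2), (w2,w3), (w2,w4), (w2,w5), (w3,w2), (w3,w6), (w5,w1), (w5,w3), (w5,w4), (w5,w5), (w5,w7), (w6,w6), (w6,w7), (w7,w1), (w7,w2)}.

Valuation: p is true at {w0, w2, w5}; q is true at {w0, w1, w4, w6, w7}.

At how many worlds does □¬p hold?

w0: successors {w3, w5, w7}; ¬p there: w3:T, w5:F, w7:T. ✗
w1: successors {w0, w2, w3, w7}; ¬p there: w0:F, w2:F, w3:T, w7:T. ✗
w2: successors {w0, w2, w3, w4, w5}; ¬p there: w0:F, w2:F, w3:T, w4:T, w5:F. ✗
w3: successors {w2, w6}; ¬p there: w2:F, w6:T. ✗
w4: no successors, so □¬p holds vacuously. ✓
w5: successors {w1, w3, w4, w5, w7}; ¬p there: w1:T, w3:T, w4:T, w5:F, w7:T. ✗
w6: successors {w6, w7}; ¬p there: w6:T, w7:T. ✓
w7: successors {w1, w2}; ¬p there: w1:T, w2:F. ✗
Satisfying worlds: {w4, w6}.

2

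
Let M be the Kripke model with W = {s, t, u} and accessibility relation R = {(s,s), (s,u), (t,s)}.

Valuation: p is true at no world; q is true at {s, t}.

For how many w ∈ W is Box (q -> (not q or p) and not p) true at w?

s: successors {s, u}; q -> (not q or p) and not p there: s:F, u:T. ✗
t: successors {s}; q -> (not q or p) and not p there: s:F. ✗
u: no successors, so Box (q -> (not q or p) and not p) holds vacuously. ✓
Satisfying worlds: {u}.

1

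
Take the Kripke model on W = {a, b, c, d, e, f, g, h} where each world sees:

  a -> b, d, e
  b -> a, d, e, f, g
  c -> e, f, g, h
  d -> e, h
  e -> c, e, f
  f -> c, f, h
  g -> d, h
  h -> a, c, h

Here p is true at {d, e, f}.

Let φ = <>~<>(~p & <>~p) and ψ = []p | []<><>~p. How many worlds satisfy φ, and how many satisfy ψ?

0 and 8

For <>~<>(~p & <>~p):
a: successors {b, d, e}; ~<>(~p & <>~p) there: b:F, d:F, e:F. ✗
b: successors {a, d, e, f, g}; ~<>(~p & <>~p) there: a:F, d:F, e:F, f:F, g:F. ✗
c: successors {e, f, g, h}; ~<>(~p & <>~p) there: e:F, f:F, g:F, h:F. ✗
d: successors {e, h}; ~<>(~p & <>~p) there: e:F, h:F. ✗
e: successors {c, e, f}; ~<>(~p & <>~p) there: c:F, e:F, f:F. ✗
f: successors {c, f, h}; ~<>(~p & <>~p) there: c:F, f:F, h:F. ✗
g: successors {d, h}; ~<>(~p & <>~p) there: d:F, h:F. ✗
h: successors {a, c, h}; ~<>(~p & <>~p) there: a:F, c:F, h:F. ✗
— 0 worlds.
For []p | []<><>~p:
a: []p is F, []<><>~p is T. ✓
b: []p is F, []<><>~p is T. ✓
c: []p is F, []<><>~p is T. ✓
d: []p is F, []<><>~p is T. ✓
e: []p is F, []<><>~p is T. ✓
f: []p is F, []<><>~p is T. ✓
g: []p is F, []<><>~p is T. ✓
h: []p is F, []<><>~p is T. ✓
— 8 worlds.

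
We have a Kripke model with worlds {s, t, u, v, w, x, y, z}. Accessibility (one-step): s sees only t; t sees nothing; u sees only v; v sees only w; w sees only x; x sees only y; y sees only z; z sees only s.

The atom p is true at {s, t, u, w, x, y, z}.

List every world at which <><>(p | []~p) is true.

s: successors {t}; <>(p | []~p) there: t:F. ✗
t: no successors, so <><>(p | []~p) fails. ✗
u: successors {v}; <>(p | []~p) there: v:T. ✓
v: successors {w}; <>(p | []~p) there: w:T. ✓
w: successors {x}; <>(p | []~p) there: x:T. ✓
x: successors {y}; <>(p | []~p) there: y:T. ✓
y: successors {z}; <>(p | []~p) there: z:T. ✓
z: successors {s}; <>(p | []~p) there: s:T. ✓

{u, v, w, x, y, z}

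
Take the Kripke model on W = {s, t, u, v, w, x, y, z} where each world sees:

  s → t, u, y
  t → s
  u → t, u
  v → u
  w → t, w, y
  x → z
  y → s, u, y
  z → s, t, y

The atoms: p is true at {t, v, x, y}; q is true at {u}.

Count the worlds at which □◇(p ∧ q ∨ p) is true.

4

s: successors {t, u, y}; ◇(p ∧ q ∨ p) there: t:F, u:T, y:T. ✗
t: successors {s}; ◇(p ∧ q ∨ p) there: s:T. ✓
u: successors {t, u}; ◇(p ∧ q ∨ p) there: t:F, u:T. ✗
v: successors {u}; ◇(p ∧ q ∨ p) there: u:T. ✓
w: successors {t, w, y}; ◇(p ∧ q ∨ p) there: t:F, w:T, y:T. ✗
x: successors {z}; ◇(p ∧ q ∨ p) there: z:T. ✓
y: successors {s, u, y}; ◇(p ∧ q ∨ p) there: s:T, u:T, y:T. ✓
z: successors {s, t, y}; ◇(p ∧ q ∨ p) there: s:T, t:F, y:T. ✗
Satisfying worlds: {t, v, x, y}.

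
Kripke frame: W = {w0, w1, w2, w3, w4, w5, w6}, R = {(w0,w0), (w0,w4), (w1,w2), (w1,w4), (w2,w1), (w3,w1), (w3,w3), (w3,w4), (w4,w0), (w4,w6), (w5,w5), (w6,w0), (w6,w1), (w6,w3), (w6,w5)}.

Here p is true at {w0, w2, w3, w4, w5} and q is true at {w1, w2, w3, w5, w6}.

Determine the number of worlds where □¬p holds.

w0: successors {w0, w4}; ¬p there: w0:F, w4:F. ✗
w1: successors {w2, w4}; ¬p there: w2:F, w4:F. ✗
w2: successors {w1}; ¬p there: w1:T. ✓
w3: successors {w1, w3, w4}; ¬p there: w1:T, w3:F, w4:F. ✗
w4: successors {w0, w6}; ¬p there: w0:F, w6:T. ✗
w5: successors {w5}; ¬p there: w5:F. ✗
w6: successors {w0, w1, w3, w5}; ¬p there: w0:F, w1:T, w3:F, w5:F. ✗
Satisfying worlds: {w2}.

1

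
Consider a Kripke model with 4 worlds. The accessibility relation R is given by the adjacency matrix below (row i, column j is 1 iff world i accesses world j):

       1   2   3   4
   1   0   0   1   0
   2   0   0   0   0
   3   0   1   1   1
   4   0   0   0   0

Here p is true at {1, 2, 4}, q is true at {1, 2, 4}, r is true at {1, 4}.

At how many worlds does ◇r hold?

1: successors {3}; r there: 3:F. ✗
2: no successors, so ◇r fails. ✗
3: successors {2, 3, 4}; r there: 2:F, 3:F, 4:T. ✓
4: no successors, so ◇r fails. ✗
Satisfying worlds: {3}.

1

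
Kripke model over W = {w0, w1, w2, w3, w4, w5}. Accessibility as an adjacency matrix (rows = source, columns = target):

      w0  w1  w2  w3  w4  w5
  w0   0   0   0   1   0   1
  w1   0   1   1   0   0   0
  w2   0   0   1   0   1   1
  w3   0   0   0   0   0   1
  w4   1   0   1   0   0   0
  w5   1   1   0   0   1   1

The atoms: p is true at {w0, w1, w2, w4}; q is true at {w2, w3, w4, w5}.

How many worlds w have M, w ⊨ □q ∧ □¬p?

w0: □q is T, □¬p is T. ✓
w1: □q is F, □¬p is F. ✗
w2: □q is T, □¬p is F. ✗
w3: □q is T, □¬p is T. ✓
w4: □q is F, □¬p is F. ✗
w5: □q is F, □¬p is F. ✗
Satisfying worlds: {w0, w3}.

2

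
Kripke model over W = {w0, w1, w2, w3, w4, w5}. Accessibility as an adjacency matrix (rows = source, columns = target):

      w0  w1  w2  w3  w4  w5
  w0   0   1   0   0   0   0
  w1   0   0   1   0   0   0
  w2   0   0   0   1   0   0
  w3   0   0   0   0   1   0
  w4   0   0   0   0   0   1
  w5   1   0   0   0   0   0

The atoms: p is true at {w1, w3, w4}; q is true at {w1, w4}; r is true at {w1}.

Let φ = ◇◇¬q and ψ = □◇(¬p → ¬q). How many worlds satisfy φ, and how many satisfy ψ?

4 and 6

For ◇◇¬q:
w0: successors {w1}; ◇¬q there: w1:T. ✓
w1: successors {w2}; ◇¬q there: w2:T. ✓
w2: successors {w3}; ◇¬q there: w3:F. ✗
w3: successors {w4}; ◇¬q there: w4:T. ✓
w4: successors {w5}; ◇¬q there: w5:T. ✓
w5: successors {w0}; ◇¬q there: w0:F. ✗
— 4 worlds.
For □◇(¬p → ¬q):
w0: successors {w1}; ◇(¬p → ¬q) there: w1:T. ✓
w1: successors {w2}; ◇(¬p → ¬q) there: w2:T. ✓
w2: successors {w3}; ◇(¬p → ¬q) there: w3:T. ✓
w3: successors {w4}; ◇(¬p → ¬q) there: w4:T. ✓
w4: successors {w5}; ◇(¬p → ¬q) there: w5:T. ✓
w5: successors {w0}; ◇(¬p → ¬q) there: w0:T. ✓
— 6 worlds.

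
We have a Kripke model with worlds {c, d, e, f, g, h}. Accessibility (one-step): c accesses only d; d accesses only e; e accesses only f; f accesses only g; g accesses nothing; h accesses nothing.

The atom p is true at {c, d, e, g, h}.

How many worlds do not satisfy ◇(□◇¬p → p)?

2

c: successors {d}; □◇¬p → p there: d:T. ✓
d: successors {e}; □◇¬p → p there: e:T. ✓
e: successors {f}; □◇¬p → p there: f:T. ✓
f: successors {g}; □◇¬p → p there: g:T. ✓
g: no successors, so ◇(□◇¬p → p) fails. ✗
h: no successors, so ◇(□◇¬p → p) fails. ✗
Satisfying worlds: {c, d, e, f}.
So ◇(□◇¬p → p) fails at the other 2 worlds.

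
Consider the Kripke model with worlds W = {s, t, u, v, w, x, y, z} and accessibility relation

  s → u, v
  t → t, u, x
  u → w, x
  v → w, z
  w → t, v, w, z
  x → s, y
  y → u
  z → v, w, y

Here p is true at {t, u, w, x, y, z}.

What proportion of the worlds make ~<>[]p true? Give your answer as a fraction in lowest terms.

s: <>[]p is T. ✗
t: <>[]p is T. ✗
u: <>[]p is F. ✓
v: <>[]p is F. ✓
w: <>[]p is T. ✗
x: <>[]p is T. ✗
y: <>[]p is T. ✗
z: <>[]p is T. ✗
That's 2 of 8 worlds, so 2/8 = 1/4.

1/4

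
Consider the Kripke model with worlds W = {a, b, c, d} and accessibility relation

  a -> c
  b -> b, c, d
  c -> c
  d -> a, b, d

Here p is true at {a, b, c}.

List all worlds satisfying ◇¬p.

a: successors {c}; ¬p there: c:F. ✗
b: successors {b, c, d}; ¬p there: b:F, c:F, d:T. ✓
c: successors {c}; ¬p there: c:F. ✗
d: successors {a, b, d}; ¬p there: a:F, b:F, d:T. ✓

{b, d}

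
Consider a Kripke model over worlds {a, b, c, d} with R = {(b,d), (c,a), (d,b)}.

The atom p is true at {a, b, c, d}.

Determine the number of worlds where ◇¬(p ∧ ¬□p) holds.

a: no successors, so ◇¬(p ∧ ¬□p) fails. ✗
b: successors {d}; ¬(p ∧ ¬□p) there: d:T. ✓
c: successors {a}; ¬(p ∧ ¬□p) there: a:T. ✓
d: successors {b}; ¬(p ∧ ¬□p) there: b:T. ✓
Satisfying worlds: {b, c, d}.

3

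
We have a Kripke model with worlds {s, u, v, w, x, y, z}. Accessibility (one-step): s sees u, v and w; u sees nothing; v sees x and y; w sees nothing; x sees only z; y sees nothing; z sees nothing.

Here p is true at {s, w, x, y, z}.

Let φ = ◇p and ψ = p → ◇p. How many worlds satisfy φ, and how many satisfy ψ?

For ◇p:
s: successors {u, v, w}; p there: u:F, v:F, w:T. ✓
u: no successors, so ◇p fails. ✗
v: successors {x, y}; p there: x:T, y:T. ✓
w: no successors, so ◇p fails. ✗
x: successors {z}; p there: z:T. ✓
y: no successors, so ◇p fails. ✗
z: no successors, so ◇p fails. ✗
— 3 worlds.
For p → ◇p:
s: p is T, ◇p is T. ✓
u: p is F, ◇p is F. ✓
v: p is F, ◇p is T. ✓
w: p is T, ◇p is F. ✗
x: p is T, ◇p is T. ✓
y: p is T, ◇p is F. ✗
z: p is T, ◇p is F. ✗
— 4 worlds.

3 and 4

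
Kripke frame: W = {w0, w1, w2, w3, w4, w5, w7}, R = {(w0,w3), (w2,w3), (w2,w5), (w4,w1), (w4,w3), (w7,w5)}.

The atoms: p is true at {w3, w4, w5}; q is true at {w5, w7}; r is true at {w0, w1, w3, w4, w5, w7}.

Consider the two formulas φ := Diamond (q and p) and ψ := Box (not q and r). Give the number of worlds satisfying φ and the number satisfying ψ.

2 and 5

For Diamond (q and p):
w0: successors {w3}; q and p there: w3:F. ✗
w1: no successors, so Diamond (q and p) fails. ✗
w2: successors {w3, w5}; q and p there: w3:F, w5:T. ✓
w3: no successors, so Diamond (q and p) fails. ✗
w4: successors {w1, w3}; q and p there: w1:F, w3:F. ✗
w5: no successors, so Diamond (q and p) fails. ✗
w7: successors {w5}; q and p there: w5:T. ✓
— 2 worlds.
For Box (not q and r):
w0: successors {w3}; not q and r there: w3:T. ✓
w1: no successors, so Box (not q and r) holds vacuously. ✓
w2: successors {w3, w5}; not q and r there: w3:T, w5:F. ✗
w3: no successors, so Box (not q and r) holds vacuously. ✓
w4: successors {w1, w3}; not q and r there: w1:T, w3:T. ✓
w5: no successors, so Box (not q and r) holds vacuously. ✓
w7: successors {w5}; not q and r there: w5:F. ✗
— 5 worlds.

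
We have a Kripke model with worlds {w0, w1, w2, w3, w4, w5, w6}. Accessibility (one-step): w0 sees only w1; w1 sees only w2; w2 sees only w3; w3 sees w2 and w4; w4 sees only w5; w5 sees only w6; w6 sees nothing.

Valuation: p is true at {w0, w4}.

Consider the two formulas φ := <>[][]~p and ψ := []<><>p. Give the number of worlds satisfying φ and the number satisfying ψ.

5 and 2

For <>[][]~p:
w0: successors {w1}; [][]~p there: w1:T. ✓
w1: successors {w2}; [][]~p there: w2:F. ✗
w2: successors {w3}; [][]~p there: w3:T. ✓
w3: successors {w2, w4}; [][]~p there: w2:F, w4:T. ✓
w4: successors {w5}; [][]~p there: w5:T. ✓
w5: successors {w6}; [][]~p there: w6:T. ✓
w6: no successors, so <>[][]~p fails. ✗
— 5 worlds.
For []<><>p:
w0: successors {w1}; <><>p there: w1:F. ✗
w1: successors {w2}; <><>p there: w2:T. ✓
w2: successors {w3}; <><>p there: w3:F. ✗
w3: successors {w2, w4}; <><>p there: w2:T, w4:F. ✗
w4: successors {w5}; <><>p there: w5:F. ✗
w5: successors {w6}; <><>p there: w6:F. ✗
w6: no successors, so []<><>p holds vacuously. ✓
— 2 worlds.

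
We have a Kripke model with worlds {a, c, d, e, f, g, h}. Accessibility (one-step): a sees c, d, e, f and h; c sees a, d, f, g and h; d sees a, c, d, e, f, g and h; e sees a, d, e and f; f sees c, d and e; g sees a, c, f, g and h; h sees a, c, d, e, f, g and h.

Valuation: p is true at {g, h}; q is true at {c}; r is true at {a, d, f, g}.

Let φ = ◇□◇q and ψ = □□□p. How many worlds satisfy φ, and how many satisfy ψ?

5 and 0

For ◇□◇q:
a: successors {c, d, e, f, h}; □◇q there: c:T, d:F, e:F, f:F, h:F. ✓
c: successors {a, d, f, g, h}; □◇q there: a:F, d:F, f:F, g:F, h:F. ✗
d: successors {a, c, d, e, f, g, h}; □◇q there: a:F, c:T, d:F, e:F, f:F, g:F, h:F. ✓
e: successors {a, d, e, f}; □◇q there: a:F, d:F, e:F, f:F. ✗
f: successors {c, d, e}; □◇q there: c:T, d:F, e:F. ✓
g: successors {a, c, f, g, h}; □◇q there: a:F, c:T, f:F, g:F, h:F. ✓
h: successors {a, c, d, e, f, g, h}; □◇q there: a:F, c:T, d:F, e:F, f:F, g:F, h:F. ✓
— 5 worlds.
For □□□p:
a: successors {c, d, e, f, h}; □□p there: c:F, d:F, e:F, f:F, h:F. ✗
c: successors {a, d, f, g, h}; □□p there: a:F, d:F, f:F, g:F, h:F. ✗
d: successors {a, c, d, e, f, g, h}; □□p there: a:F, c:F, d:F, e:F, f:F, g:F, h:F. ✗
e: successors {a, d, e, f}; □□p there: a:F, d:F, e:F, f:F. ✗
f: successors {c, d, e}; □□p there: c:F, d:F, e:F. ✗
g: successors {a, c, f, g, h}; □□p there: a:F, c:F, f:F, g:F, h:F. ✗
h: successors {a, c, d, e, f, g, h}; □□p there: a:F, c:F, d:F, e:F, f:F, g:F, h:F. ✗
— 0 worlds.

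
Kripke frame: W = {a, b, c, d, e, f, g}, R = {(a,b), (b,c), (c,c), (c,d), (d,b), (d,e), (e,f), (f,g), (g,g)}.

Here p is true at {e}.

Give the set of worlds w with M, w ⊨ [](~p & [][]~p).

{a, e, f, g}

a: successors {b}; ~p & [][]~p there: b:T. ✓
b: successors {c}; ~p & [][]~p there: c:F. ✗
c: successors {c, d}; ~p & [][]~p there: c:F, d:T. ✗
d: successors {b, e}; ~p & [][]~p there: b:T, e:F. ✗
e: successors {f}; ~p & [][]~p there: f:T. ✓
f: successors {g}; ~p & [][]~p there: g:T. ✓
g: successors {g}; ~p & [][]~p there: g:T. ✓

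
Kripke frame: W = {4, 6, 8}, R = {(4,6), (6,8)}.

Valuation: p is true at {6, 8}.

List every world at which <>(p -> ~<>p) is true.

{6}

4: successors {6}; p -> ~<>p there: 6:F. ✗
6: successors {8}; p -> ~<>p there: 8:T. ✓
8: no successors, so <>(p -> ~<>p) fails. ✗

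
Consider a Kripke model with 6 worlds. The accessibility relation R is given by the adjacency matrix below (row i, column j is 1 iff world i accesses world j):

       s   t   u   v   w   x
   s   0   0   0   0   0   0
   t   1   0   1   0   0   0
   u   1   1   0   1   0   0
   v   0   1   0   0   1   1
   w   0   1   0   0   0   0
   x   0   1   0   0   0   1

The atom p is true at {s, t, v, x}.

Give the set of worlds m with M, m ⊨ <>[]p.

s: no successors, so <>[]p fails. ✗
t: successors {s, u}; []p there: s:T, u:T. ✓
u: successors {s, t, v}; []p there: s:T, t:F, v:F. ✓
v: successors {t, w, x}; []p there: t:F, w:T, x:T. ✓
w: successors {t}; []p there: t:F. ✗
x: successors {t, x}; []p there: t:F, x:T. ✓

{t, u, v, x}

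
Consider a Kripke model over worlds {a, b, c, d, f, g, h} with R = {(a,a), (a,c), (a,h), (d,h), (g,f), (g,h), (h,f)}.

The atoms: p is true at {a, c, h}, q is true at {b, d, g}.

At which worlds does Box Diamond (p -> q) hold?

{b, c, d, f}

a: successors {a, c, h}; Diamond (p -> q) there: a:F, c:F, h:T. ✗
b: no successors, so Box Diamond (p -> q) holds vacuously. ✓
c: no successors, so Box Diamond (p -> q) holds vacuously. ✓
d: successors {h}; Diamond (p -> q) there: h:T. ✓
f: no successors, so Box Diamond (p -> q) holds vacuously. ✓
g: successors {f, h}; Diamond (p -> q) there: f:F, h:T. ✗
h: successors {f}; Diamond (p -> q) there: f:F. ✗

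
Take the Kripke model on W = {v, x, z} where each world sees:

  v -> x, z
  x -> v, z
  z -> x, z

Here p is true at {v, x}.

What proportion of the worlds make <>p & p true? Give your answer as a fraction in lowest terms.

v: <>p is T, p is T. ✓
x: <>p is T, p is T. ✓
z: <>p is T, p is F. ✗
That's 2 of 3 worlds, so 2/3.

2/3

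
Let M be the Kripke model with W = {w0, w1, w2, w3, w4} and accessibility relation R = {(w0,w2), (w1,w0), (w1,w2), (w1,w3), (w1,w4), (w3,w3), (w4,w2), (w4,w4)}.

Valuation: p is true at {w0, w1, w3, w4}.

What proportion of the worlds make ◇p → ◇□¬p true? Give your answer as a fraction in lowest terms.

w0: ◇p is F, ◇□¬p is T. ✓
w1: ◇p is T, ◇□¬p is T. ✓
w2: ◇p is F, ◇□¬p is F. ✓
w3: ◇p is T, ◇□¬p is F. ✗
w4: ◇p is T, ◇□¬p is T. ✓
That's 4 of 5 worlds, so 4/5.

4/5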